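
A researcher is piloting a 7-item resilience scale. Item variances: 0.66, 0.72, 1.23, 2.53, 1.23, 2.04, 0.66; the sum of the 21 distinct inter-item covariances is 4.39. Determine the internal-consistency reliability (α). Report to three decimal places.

α = 0.574

ΣVar(i) = 0.66 + 0.72 + 1.23 + 2.53 + 1.23 + 2.04 + 0.66 = 9.07
Sum of distinct covariances = 4.39
Var(T) = ΣVar(i) + 2·Σcov = 9.07 + 2 × 4.39 = 17.85
α = (7/6)·(1 − 9.07/17.85) = 0.574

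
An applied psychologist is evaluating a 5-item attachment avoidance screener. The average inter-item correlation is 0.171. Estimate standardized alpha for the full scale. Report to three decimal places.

α = 0.508

Standardized α = k·r̄ / (1 + (k−1)·r̄) = 5 × 0.171 / (1 + 4 × 0.171)
  = 0.8550 / 1.6840 = 0.508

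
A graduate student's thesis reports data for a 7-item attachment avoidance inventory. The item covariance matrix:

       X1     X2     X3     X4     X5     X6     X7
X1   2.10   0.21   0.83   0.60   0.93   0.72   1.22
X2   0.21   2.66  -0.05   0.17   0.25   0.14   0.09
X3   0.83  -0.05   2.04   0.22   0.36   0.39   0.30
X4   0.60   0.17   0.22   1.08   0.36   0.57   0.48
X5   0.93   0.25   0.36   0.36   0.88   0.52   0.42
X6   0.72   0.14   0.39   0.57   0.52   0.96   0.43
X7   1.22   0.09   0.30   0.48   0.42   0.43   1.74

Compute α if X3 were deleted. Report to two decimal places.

α = 0.72

Remaining items: X1, X2, X4, X5, X6, X7 (k = 6).
Σσᵢ² = 2.10 + 2.66 + 1.08 + 0.88 + 0.96 + 1.74 = 9.42
Var(T) = 9.42 + 2 × 7.11 = 23.64
α (item deleted) = (6/5)·(1 − 9.42/23.64) = 0.72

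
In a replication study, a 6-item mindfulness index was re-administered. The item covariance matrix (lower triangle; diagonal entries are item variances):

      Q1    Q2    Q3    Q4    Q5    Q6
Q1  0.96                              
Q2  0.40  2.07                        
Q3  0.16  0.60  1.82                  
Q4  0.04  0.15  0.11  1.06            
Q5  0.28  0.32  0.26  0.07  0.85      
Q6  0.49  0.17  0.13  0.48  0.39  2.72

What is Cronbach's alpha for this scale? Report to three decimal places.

sum of item variances = 0.96 + 2.07 + 1.82 + 1.06 + 0.85 + 2.72 = 9.48
Sum of the distinct covariances = 4.05
total variance = 9.48 + 2 × 4.05 = 17.58
α = (k/(k−1))·(1 − sum of item variances/total variance) = (6/5)·(1 − 9.48/17.58) = 0.553

Cronbach's alpha = 0.553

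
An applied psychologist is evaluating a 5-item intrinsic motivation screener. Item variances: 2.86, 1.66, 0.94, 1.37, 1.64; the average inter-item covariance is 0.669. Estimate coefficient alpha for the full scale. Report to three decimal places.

Σσ²ᵢ = 2.86 + 1.66 + 0.94 + 1.37 + 1.64 = 8.47
Sum of the 10 distinct covariances = 10 × 0.669 = 6.690
σ²_total = Σσ²ᵢ + 2·Σcov = 8.47 + 2 × 6.690 = 21.850
α = (5/4)·(1 − 8.47/21.850) = 0.765

α = 0.765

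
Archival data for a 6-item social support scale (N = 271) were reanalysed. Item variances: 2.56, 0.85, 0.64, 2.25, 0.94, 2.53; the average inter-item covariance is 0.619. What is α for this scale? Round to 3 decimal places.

α = 0.786

ΣVar(i) = 2.56 + 0.85 + 0.64 + 2.25 + 0.94 + 2.53 = 9.77
Sum of the 15 distinct covariances = 15 × 0.619 = 9.285
total variance = ΣVar(i) + 2·Σcov = 9.77 + 2 × 9.285 = 28.340
α = (6/5)·(1 − 9.77/28.340) = 0.786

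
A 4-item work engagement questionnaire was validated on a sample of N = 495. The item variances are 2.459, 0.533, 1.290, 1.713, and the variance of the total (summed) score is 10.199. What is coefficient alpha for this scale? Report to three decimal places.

ΣVar(i) = 2.459 + 0.533 + 1.290 + 1.713 = 5.995
α = (k/(k−1))·(1 − ΣVar(i)/σ²_T) = (4/3)·(1 − 5.995/10.199) = 0.550

coefficient alpha = 0.550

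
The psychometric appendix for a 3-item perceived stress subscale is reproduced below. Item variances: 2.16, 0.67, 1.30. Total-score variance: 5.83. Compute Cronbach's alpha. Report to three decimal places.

Cronbach's alpha = 0.437

ΣVar(i) = 2.16 + 0.67 + 1.30 = 4.13
α = (k/(k−1))·(1 − ΣVar(i)/σ²_total) = (3/2)·(1 − 4.13/5.83) = 0.437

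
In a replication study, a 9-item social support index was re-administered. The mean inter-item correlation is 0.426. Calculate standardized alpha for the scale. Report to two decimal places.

standardized alpha = 0.87

Standardized α = k·r̄ / (1 + (k−1)·r̄) = 9 × 0.426 / (1 + 8 × 0.426)
  = 3.8340 / 4.4080 = 0.87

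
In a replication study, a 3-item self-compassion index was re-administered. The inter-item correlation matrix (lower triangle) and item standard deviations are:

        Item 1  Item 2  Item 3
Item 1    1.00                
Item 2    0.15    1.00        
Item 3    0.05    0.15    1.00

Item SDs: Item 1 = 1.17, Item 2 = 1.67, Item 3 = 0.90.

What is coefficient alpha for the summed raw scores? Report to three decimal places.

Σσ²ᵢ = 1.17² + 1.67² + 0.90² = 4.9678
Covariances σ_ij = r_ij · s_i · s_j:
  σ(Item 1,Item 2) = 0.15 × 1.17 × 1.67 = 0.2931
  σ(Item 1,Item 3) = 0.05 × 1.17 × 0.90 = 0.0526
  σ(Item 2,Item 3) = 0.15 × 1.67 × 0.90 = 0.2255
σ²_T = Σσ²ᵢ + 2·Σσ_ij = 4.9678 + 2 × 0.5712 = 6.1102
α = (3/2)·(1 − 4.9678/6.1102) = 0.280

coefficient alpha = 0.280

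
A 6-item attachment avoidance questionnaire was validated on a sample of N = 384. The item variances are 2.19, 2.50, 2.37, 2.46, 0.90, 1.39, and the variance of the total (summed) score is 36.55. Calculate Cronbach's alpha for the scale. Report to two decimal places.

ΣVar(i) = 2.19 + 2.50 + 2.37 + 2.46 + 0.90 + 1.39 = 11.81
α = (k/(k−1))·(1 − ΣVar(i)/σ²_total) = (6/5)·(1 − 11.81/36.55) = 0.81

α = 0.81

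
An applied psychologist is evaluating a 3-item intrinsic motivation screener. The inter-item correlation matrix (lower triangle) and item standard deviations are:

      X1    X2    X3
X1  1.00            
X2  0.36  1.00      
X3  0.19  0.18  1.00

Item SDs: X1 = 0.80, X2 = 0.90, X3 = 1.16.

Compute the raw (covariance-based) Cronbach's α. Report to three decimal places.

Σσ²ᵢ = 0.80² + 0.90² + 1.16² = 2.7956
Covariances σ_ij = r_ij · s_i · s_j:
  σ(X1,X2) = 0.36 × 0.80 × 0.90 = 0.2592
  σ(X1,X3) = 0.19 × 0.80 × 1.16 = 0.1763
  σ(X2,X3) = 0.18 × 0.90 × 1.16 = 0.1879
σ²_T = Σσ²ᵢ + 2·Σσ_ij = 2.7956 + 2 × 0.6234 = 4.0424
α = (3/2)·(1 − 2.7956/4.0424) = 0.463

Cronbach's α = 0.463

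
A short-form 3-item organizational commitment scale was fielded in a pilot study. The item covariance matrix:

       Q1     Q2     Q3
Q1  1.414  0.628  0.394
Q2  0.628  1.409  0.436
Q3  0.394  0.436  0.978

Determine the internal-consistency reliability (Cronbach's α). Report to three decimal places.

α = 0.651

sum of item variances = 1.414 + 1.409 + 0.978 = 3.801
Σ_{i<j} σ_ij = 1.458
Var(T) = 3.801 + 2 × 1.458 = 6.717
α = (k/(k−1))·(1 − sum of item variances/Var(T)) = (3/2)·(1 − 3.801/6.717) = 0.651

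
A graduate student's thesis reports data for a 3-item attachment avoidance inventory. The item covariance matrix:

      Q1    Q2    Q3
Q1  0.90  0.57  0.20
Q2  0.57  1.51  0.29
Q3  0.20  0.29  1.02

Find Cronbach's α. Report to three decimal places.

α = 0.573

sum of item variances = 0.90 + 1.51 + 1.02 = 3.43
Sum of off-diagonal covariances = 1.06
total variance = 3.43 + 2 × 1.06 = 5.55
α = (k/(k−1))·(1 − sum of item variances/total variance) = (3/2)·(1 − 3.43/5.55) = 0.573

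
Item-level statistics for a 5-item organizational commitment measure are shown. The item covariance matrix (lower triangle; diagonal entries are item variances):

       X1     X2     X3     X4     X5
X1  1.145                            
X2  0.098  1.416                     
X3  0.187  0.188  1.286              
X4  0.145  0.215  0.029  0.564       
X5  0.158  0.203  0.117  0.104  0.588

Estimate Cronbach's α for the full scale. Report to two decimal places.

α = 0.46

ΣVar(i) = 1.145 + 1.416 + 1.286 + 0.564 + 0.588 = 4.999
Σ_{i<j} σ_ij = 1.444
Var(T) = 4.999 + 2 × 1.444 = 7.887
α = (k/(k−1))·(1 − ΣVar(i)/Var(T)) = (5/4)·(1 − 4.999/7.887) = 0.46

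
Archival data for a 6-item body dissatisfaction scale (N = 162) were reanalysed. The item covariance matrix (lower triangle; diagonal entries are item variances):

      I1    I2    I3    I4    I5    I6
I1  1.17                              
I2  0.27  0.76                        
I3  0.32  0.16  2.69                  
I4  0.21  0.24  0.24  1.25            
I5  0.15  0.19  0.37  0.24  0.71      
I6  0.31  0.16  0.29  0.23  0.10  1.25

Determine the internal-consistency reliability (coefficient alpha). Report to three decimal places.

α = 0.565

ΣVar(i) = 1.17 + 0.76 + 2.69 + 1.25 + 0.71 + 1.25 = 7.83
Σ_{i<j} σ_ij = 3.48
Var(T) = 7.83 + 2 × 3.48 = 14.79
α = (k/(k−1))·(1 − ΣVar(i)/Var(T)) = (6/5)·(1 − 7.83/14.79) = 0.565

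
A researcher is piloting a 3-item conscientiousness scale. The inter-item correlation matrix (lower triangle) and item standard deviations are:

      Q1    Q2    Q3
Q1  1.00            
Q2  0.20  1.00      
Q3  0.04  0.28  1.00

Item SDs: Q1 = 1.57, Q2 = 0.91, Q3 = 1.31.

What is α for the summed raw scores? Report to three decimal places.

α = 0.328

Σσ²ᵢ = 1.57² + 0.91² + 1.31² = 5.0091
Covariances σ_ij = r_ij · s_i · s_j:
  σ(Q1,Q2) = 0.20 × 1.57 × 0.91 = 0.2857
  σ(Q1,Q3) = 0.04 × 1.57 × 1.31 = 0.0823
  σ(Q2,Q3) = 0.28 × 0.91 × 1.31 = 0.3338
σ²_T = Σσ²ᵢ + 2·Σσ_ij = 5.0091 + 2 × 0.7018 = 6.4127
α = (3/2)·(1 − 5.0091/6.4127) = 0.328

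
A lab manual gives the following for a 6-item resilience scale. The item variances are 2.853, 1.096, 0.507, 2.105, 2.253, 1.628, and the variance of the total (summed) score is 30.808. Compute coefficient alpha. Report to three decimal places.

coefficient alpha = 0.793

Σσ²ᵢ = 2.853 + 1.096 + 0.507 + 2.105 + 2.253 + 1.628 = 10.442
α = (k/(k−1))·(1 − Σσ²ᵢ/σ²_total) = (6/5)·(1 − 10.442/30.808) = 0.793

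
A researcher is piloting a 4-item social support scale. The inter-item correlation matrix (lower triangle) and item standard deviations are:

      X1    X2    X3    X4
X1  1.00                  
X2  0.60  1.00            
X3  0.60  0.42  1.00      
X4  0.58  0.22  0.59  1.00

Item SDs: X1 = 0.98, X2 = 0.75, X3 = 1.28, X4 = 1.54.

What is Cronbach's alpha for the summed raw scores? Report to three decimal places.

Σσ²ᵢ = 0.98² + 0.75² + 1.28² + 1.54² = 5.5329
Covariances σ_ij = r_ij · s_i · s_j:
  σ(X1,X2) = 0.60 × 0.98 × 0.75 = 0.4410
  σ(X1,X3) = 0.60 × 0.98 × 1.28 = 0.7526
  σ(X1,X4) = 0.58 × 0.98 × 1.54 = 0.8753
  σ(X2,X3) = 0.42 × 0.75 × 1.28 = 0.4032
  σ(X2,X4) = 0.22 × 0.75 × 1.54 = 0.2541
  σ(X3,X4) = 0.59 × 1.28 × 1.54 = 1.1630
σ²_T = Σσ²ᵢ + 2·Σσ_ij = 5.5329 + 2 × 3.8892 = 13.3113
α = (4/3)·(1 − 5.5329/13.3113) = 0.779

Cronbach's alpha = 0.779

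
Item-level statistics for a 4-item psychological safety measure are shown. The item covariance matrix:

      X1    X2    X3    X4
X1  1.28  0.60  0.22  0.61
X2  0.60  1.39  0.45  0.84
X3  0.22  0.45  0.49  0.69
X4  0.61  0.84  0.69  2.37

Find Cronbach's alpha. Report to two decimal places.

sum of item variances = 1.28 + 1.39 + 0.49 + 2.37 = 5.53
Sum of the distinct covariances = 3.41
σ²_total = 5.53 + 2 × 3.41 = 12.35
α = (k/(k−1))·(1 − sum of item variances/σ²_total) = (4/3)·(1 − 5.53/12.35) = 0.74

Cronbach's alpha = 0.74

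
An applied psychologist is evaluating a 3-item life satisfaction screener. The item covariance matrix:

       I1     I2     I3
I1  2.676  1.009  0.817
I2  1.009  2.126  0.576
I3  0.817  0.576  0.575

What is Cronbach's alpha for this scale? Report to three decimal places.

Cronbach's alpha = 0.708

sum of item variances = 2.676 + 2.126 + 0.575 = 5.377
Σ_{i<j} σ_ij = 2.402
total variance = 5.377 + 2 × 2.402 = 10.181
α = (k/(k−1))·(1 − sum of item variances/total variance) = (3/2)·(1 − 5.377/10.181) = 0.708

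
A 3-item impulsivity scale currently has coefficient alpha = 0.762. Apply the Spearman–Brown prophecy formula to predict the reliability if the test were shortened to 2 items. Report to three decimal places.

predicted reliability = 0.681

Length factor m = 2/3 = 0.6667
α' = m·α / (1 − (1−m)·α)
   = 2/3 × 0.762 / (1 − (1 − 2/3) × 0.762)
   = 0.5080 / 0.7460 = 0.681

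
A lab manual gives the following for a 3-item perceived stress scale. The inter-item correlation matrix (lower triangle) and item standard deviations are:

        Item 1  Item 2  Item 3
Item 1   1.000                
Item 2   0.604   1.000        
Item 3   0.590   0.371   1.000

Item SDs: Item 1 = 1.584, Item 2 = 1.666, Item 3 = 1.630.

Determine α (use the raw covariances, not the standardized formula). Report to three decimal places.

α = 0.764

Σσ²ᵢ = 1.584² + 1.666² + 1.630² = 7.9415
Covariances σ_ij = r_ij · s_i · s_j:
  σ(Item 1,Item 2) = 0.604 × 1.584 × 1.666 = 1.5939
  σ(Item 1,Item 3) = 0.590 × 1.584 × 1.630 = 1.5233
  σ(Item 2,Item 3) = 0.371 × 1.666 × 1.630 = 1.0075
σ²_T = Σσ²ᵢ + 2·Σσ_ij = 7.9415 + 2 × 4.1247 = 16.1909
α = (3/2)·(1 − 7.9415/16.1909) = 0.764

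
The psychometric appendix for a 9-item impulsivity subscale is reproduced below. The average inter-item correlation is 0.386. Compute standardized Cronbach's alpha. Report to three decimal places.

standardized Cronbach's alpha = 0.850

Standardized α = k·r̄ / (1 + (k−1)·r̄) = 9 × 0.386 / (1 + 8 × 0.386)
  = 3.4740 / 4.0880 = 0.850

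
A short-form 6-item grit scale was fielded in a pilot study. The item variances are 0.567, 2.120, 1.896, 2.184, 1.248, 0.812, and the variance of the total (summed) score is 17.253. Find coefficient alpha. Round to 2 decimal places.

α = 0.59

Σσ²ᵢ = 0.567 + 2.120 + 1.896 + 2.184 + 1.248 + 0.812 = 8.827
α = (k/(k−1))·(1 − Σσ²ᵢ/σ²_T) = (6/5)·(1 − 8.827/17.253) = 0.59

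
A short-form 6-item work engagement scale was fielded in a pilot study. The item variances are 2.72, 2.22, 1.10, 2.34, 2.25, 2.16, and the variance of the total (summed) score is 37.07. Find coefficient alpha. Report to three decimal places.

Σσ²ᵢ = 2.72 + 2.22 + 1.10 + 2.34 + 2.25 + 2.16 = 12.79
α = (k/(k−1))·(1 − Σσ²ᵢ/Var(T)) = (6/5)·(1 − 12.79/37.07) = 0.786

α = 0.786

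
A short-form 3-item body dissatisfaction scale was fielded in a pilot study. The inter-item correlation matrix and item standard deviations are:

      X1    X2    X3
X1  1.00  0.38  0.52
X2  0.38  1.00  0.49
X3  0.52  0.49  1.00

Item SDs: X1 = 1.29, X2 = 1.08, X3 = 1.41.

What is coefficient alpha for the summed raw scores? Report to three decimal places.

α = 0.720

Σσ²ᵢ = 1.29² + 1.08² + 1.41² = 4.8186
Covariances σ_ij = r_ij · s_i · s_j:
  σ(X1,X2) = 0.38 × 1.29 × 1.08 = 0.5294
  σ(X1,X3) = 0.52 × 1.29 × 1.41 = 0.9458
  σ(X2,X3) = 0.49 × 1.08 × 1.41 = 0.7462
σ²_T = Σσ²ᵢ + 2·Σσ_ij = 4.8186 + 2 × 2.2214 = 9.2614
α = (3/2)·(1 − 4.8186/9.2614) = 0.720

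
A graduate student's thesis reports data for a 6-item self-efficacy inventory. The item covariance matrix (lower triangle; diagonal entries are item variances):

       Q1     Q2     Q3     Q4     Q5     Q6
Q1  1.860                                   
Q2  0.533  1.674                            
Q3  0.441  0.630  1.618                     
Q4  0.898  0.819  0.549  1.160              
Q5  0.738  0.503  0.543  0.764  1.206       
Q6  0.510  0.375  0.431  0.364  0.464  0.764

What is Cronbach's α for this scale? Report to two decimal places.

Cronbach's α = 0.81

Σσ²ᵢ = 1.860 + 1.674 + 1.618 + 1.160 + 1.206 + 0.764 = 8.282
Sum of the distinct covariances = 8.562
σ²_T = 8.282 + 2 × 8.562 = 25.406
α = (k/(k−1))·(1 − Σσ²ᵢ/σ²_T) = (6/5)·(1 − 8.282/25.406) = 0.81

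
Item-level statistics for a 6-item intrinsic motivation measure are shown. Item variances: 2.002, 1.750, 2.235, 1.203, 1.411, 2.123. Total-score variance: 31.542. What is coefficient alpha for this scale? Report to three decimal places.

sum of item variances = 2.002 + 1.750 + 2.235 + 1.203 + 1.411 + 2.123 = 10.724
α = (k/(k−1))·(1 − sum of item variances/Var(T)) = (6/5)·(1 − 10.724/31.542) = 0.792

coefficient alpha = 0.792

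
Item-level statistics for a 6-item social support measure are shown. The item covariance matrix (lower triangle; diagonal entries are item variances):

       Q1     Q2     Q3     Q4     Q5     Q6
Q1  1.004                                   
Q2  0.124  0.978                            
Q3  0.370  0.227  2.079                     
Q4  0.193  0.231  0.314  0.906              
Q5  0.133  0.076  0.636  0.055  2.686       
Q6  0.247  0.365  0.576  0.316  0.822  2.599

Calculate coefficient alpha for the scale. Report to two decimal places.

α = 0.57

Σσᵢ² = 1.004 + 0.978 + 2.079 + 0.906 + 2.686 + 2.599 = 10.252
Σ_{i<j} σ_ij = 4.685
σ²_total = 10.252 + 2 × 4.685 = 19.622
α = (k/(k−1))·(1 − Σσᵢ²/σ²_total) = (6/5)·(1 − 10.252/19.622) = 0.57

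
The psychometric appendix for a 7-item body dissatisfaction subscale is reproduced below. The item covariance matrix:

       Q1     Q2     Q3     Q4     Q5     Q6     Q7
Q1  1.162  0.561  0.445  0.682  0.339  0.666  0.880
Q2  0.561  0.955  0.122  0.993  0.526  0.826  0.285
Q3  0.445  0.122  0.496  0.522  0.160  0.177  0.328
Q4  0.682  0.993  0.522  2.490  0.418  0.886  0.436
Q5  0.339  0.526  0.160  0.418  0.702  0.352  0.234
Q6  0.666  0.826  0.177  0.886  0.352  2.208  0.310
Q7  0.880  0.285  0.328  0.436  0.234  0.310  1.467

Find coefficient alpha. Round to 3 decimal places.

α = 0.795

ΣVar(i) = 1.162 + 0.955 + 0.496 + 2.490 + 0.702 + 2.208 + 1.467 = 9.480
Sum of the distinct covariances = 10.148
σ²_total = 9.480 + 2 × 10.148 = 29.776
α = (k/(k−1))·(1 − ΣVar(i)/σ²_total) = (7/6)·(1 − 9.480/29.776) = 0.795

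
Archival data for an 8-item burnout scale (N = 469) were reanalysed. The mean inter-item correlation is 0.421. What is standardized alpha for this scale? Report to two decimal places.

standardized alpha = 0.85

Standardized α = k·r̄ / (1 + (k−1)·r̄) = 8 × 0.421 / (1 + 7 × 0.421)
  = 3.3680 / 3.9470 = 0.85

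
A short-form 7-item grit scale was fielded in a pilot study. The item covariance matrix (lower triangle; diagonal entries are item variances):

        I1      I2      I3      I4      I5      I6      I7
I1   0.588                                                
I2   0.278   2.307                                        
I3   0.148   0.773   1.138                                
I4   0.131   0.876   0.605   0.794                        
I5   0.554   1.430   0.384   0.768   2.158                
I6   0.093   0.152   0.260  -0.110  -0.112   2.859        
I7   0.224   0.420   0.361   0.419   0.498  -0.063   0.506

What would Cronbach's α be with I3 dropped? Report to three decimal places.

Cronbach's α = 0.656

Remaining items: I1, I2, I4, I5, I6, I7 (k = 6).
ΣVar(i) = 0.588 + 2.307 + 0.794 + 2.158 + 2.859 + 0.506 = 9.212
Var(T) = 9.212 + 2 × 5.558 = 20.328
α (item deleted) = (6/5)·(1 − 9.212/20.328) = 0.656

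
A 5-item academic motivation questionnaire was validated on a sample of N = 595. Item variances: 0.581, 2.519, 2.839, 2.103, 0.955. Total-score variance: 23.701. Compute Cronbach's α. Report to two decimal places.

sum of item variances = 0.581 + 2.519 + 2.839 + 2.103 + 0.955 = 8.997
α = (k/(k−1))·(1 − sum of item variances/Var(T)) = (5/4)·(1 − 8.997/23.701) = 0.78

Cronbach's α = 0.78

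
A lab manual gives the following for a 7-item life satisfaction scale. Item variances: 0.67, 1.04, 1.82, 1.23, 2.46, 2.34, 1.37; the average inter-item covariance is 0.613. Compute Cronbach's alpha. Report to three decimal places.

Σσᵢ² = 0.67 + 1.04 + 1.82 + 1.23 + 2.46 + 2.34 + 1.37 = 10.93
Sum of the 21 distinct covariances = 21 × 0.613 = 12.873
Var(T) = Σσᵢ² + 2·Σcov = 10.93 + 2 × 12.873 = 36.676
α = (7/6)·(1 − 10.93/36.676) = 0.819

Cronbach's alpha = 0.819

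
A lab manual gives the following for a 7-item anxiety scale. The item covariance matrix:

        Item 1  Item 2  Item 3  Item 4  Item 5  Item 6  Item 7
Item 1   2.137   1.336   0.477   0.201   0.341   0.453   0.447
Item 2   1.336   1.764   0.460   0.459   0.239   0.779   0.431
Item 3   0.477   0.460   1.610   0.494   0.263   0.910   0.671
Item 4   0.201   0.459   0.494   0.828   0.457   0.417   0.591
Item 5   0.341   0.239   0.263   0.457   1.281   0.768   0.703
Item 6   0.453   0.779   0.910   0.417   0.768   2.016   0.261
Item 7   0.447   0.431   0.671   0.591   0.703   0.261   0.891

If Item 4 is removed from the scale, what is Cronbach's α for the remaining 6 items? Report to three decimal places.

Remaining items: Item 1, Item 2, Item 3, Item 5, Item 6, Item 7 (k = 6).
Σσᵢ² = 2.137 + 1.764 + 1.610 + 1.281 + 2.016 + 0.891 = 9.699
σ²_T = 9.699 + 2 × 8.539 = 26.777
α (item deleted) = (6/5)·(1 − 9.699/26.777) = 0.765

α = 0.765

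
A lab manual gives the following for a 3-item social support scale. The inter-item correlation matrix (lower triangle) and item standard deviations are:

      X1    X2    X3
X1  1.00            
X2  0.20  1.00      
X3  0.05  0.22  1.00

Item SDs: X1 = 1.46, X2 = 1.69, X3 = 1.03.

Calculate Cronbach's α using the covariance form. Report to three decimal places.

Cronbach's α = 0.359

Σσ²ᵢ = 1.46² + 1.69² + 1.03² = 6.0486
Covariances σ_ij = r_ij · s_i · s_j:
  σ(X1,X2) = 0.20 × 1.46 × 1.69 = 0.4935
  σ(X1,X3) = 0.05 × 1.46 × 1.03 = 0.0752
  σ(X2,X3) = 0.22 × 1.69 × 1.03 = 0.3830
σ²_T = Σσ²ᵢ + 2·Σσ_ij = 6.0486 + 2 × 0.9517 = 7.9520
α = (3/2)·(1 − 6.0486/7.9520) = 0.359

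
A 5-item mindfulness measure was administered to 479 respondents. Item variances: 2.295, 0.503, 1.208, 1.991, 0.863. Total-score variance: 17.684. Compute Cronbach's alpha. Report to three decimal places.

sum of item variances = 2.295 + 0.503 + 1.208 + 1.991 + 0.863 = 6.860
α = (k/(k−1))·(1 − sum of item variances/σ²_T) = (5/4)·(1 − 6.860/17.684) = 0.765

α = 0.765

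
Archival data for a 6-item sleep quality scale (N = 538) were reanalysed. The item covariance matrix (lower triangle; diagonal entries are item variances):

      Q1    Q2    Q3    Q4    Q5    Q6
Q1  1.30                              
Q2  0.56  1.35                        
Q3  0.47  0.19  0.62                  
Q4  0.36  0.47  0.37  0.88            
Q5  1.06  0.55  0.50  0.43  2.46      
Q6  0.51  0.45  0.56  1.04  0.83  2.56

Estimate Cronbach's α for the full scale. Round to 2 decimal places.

Cronbach's α = 0.77

Σσᵢ² = 1.30 + 1.35 + 0.62 + 0.88 + 2.46 + 2.56 = 9.17
Sum of off-diagonal covariances = 8.35
σ²_T = 9.17 + 2 × 8.35 = 25.87
α = (k/(k−1))·(1 − Σσᵢ²/σ²_T) = (6/5)·(1 − 9.17/25.87) = 0.77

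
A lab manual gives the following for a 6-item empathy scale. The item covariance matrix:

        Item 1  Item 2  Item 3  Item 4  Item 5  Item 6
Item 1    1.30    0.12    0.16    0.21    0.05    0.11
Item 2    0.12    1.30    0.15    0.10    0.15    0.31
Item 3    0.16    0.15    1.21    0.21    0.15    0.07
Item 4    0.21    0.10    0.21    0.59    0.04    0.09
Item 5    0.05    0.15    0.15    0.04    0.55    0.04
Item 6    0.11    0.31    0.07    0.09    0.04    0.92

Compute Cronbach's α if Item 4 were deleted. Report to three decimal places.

α = 0.415

Remaining items: Item 1, Item 2, Item 3, Item 5, Item 6 (k = 5).
sum of item variances = 1.30 + 1.30 + 1.21 + 0.55 + 0.92 = 5.28
σ²_total = 5.28 + 2 × 1.31 = 7.90
α (item deleted) = (5/4)·(1 − 5.28/7.90) = 0.415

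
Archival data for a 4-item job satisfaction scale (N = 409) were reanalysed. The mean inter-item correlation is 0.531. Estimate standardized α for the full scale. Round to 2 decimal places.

Standardized α = k·r̄ / (1 + (k−1)·r̄) = 4 × 0.531 / (1 + 3 × 0.531)
  = 2.1240 / 2.5930 = 0.82

standardized α = 0.82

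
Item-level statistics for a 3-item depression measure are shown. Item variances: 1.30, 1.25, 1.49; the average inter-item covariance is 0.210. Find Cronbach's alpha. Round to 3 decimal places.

α = 0.357

ΣVar(i) = 1.30 + 1.25 + 1.49 = 4.04
Sum of the 3 distinct covariances = 3 × 0.210 = 0.630
Var(T) = ΣVar(i) + 2·Σcov = 4.04 + 2 × 0.630 = 5.300
α = (3/2)·(1 − 4.04/5.300) = 0.357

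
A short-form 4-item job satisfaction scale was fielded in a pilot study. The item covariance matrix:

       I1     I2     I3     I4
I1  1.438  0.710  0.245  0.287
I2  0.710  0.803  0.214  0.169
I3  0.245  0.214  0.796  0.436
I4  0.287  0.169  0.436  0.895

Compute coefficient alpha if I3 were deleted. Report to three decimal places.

coefficient alpha = 0.640

Remaining items: I1, I2, I4 (k = 3).
Σσᵢ² = 1.438 + 0.803 + 0.895 = 3.136
σ²_total = 3.136 + 2 × 1.166 = 5.468
α (item deleted) = (3/2)·(1 − 3.136/5.468) = 0.640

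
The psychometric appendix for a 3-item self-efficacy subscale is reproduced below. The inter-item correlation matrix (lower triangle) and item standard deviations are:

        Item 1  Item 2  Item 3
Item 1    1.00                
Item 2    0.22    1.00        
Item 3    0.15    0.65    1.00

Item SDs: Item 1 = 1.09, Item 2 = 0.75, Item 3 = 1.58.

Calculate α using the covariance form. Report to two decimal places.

α = 0.54

Σσ²ᵢ = 1.09² + 0.75² + 1.58² = 4.2470
Covariances σ_ij = r_ij · s_i · s_j:
  σ(Item 1,Item 2) = 0.22 × 1.09 × 0.75 = 0.1799
  σ(Item 1,Item 3) = 0.15 × 1.09 × 1.58 = 0.2583
  σ(Item 2,Item 3) = 0.65 × 0.75 × 1.58 = 0.7703
σ²_T = Σσ²ᵢ + 2·Σσ_ij = 4.2470 + 2 × 1.2085 = 6.6640
α = (3/2)·(1 − 4.2470/6.6640) = 0.54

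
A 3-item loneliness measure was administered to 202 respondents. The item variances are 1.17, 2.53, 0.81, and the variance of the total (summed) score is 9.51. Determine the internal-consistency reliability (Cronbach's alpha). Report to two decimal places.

α = 0.79

Σσᵢ² = 1.17 + 2.53 + 0.81 = 4.51
α = (k/(k−1))·(1 − Σσᵢ²/σ²_total) = (3/2)·(1 − 4.51/9.51) = 0.79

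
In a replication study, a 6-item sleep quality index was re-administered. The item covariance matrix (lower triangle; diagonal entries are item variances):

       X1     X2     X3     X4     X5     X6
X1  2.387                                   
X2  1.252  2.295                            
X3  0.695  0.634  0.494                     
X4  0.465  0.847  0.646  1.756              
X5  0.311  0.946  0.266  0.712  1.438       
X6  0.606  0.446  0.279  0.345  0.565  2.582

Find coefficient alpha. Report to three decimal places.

Σσ²ᵢ = 2.387 + 2.295 + 0.494 + 1.756 + 1.438 + 2.582 = 10.952
Sum of the distinct covariances = 9.015
σ²_T = 10.952 + 2 × 9.015 = 28.982
α = (k/(k−1))·(1 − Σσ²ᵢ/σ²_T) = (6/5)·(1 − 10.952/28.982) = 0.747

α = 0.747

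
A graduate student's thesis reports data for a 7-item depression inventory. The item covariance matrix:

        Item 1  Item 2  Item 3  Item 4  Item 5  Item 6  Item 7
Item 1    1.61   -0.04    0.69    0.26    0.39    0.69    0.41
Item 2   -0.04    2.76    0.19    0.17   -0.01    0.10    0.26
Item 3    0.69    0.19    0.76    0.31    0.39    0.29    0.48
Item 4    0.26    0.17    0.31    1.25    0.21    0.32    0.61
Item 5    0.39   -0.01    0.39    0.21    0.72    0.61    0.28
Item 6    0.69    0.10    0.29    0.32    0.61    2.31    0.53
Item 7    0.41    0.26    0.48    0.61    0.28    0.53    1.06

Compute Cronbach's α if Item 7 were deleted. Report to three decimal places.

Remaining items: Item 1, Item 2, Item 3, Item 4, Item 5, Item 6 (k = 6).
ΣVar(i) = 1.61 + 2.76 + 0.76 + 1.25 + 0.72 + 2.31 = 9.41
total variance = 9.41 + 2 × 4.57 = 18.55
α (item deleted) = (6/5)·(1 − 9.41/18.55) = 0.591

Cronbach's α = 0.591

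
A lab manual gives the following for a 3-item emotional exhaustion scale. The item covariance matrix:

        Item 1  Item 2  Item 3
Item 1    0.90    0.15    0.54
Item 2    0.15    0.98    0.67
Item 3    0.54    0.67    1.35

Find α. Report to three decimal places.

Σσ²ᵢ = 0.90 + 0.98 + 1.35 = 3.23
Sum of the distinct covariances = 1.36
total variance = 3.23 + 2 × 1.36 = 5.95
α = (k/(k−1))·(1 − Σσ²ᵢ/total variance) = (3/2)·(1 − 3.23/5.95) = 0.686

α = 0.686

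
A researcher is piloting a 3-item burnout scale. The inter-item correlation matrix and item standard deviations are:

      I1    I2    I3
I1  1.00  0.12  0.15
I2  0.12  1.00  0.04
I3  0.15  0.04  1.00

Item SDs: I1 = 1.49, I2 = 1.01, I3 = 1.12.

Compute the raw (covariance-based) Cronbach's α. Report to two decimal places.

Cronbach's α = 0.26

Σσ²ᵢ = 1.49² + 1.01² + 1.12² = 4.4946
Covariances σ_ij = r_ij · s_i · s_j:
  σ(I1,I2) = 0.12 × 1.49 × 1.01 = 0.1806
  σ(I1,I3) = 0.15 × 1.49 × 1.12 = 0.2503
  σ(I2,I3) = 0.04 × 1.01 × 1.12 = 0.0452
σ²_T = Σσ²ᵢ + 2·Σσ_ij = 4.4946 + 2 × 0.4761 = 5.4468
α = (3/2)·(1 − 4.4946/5.4468) = 0.26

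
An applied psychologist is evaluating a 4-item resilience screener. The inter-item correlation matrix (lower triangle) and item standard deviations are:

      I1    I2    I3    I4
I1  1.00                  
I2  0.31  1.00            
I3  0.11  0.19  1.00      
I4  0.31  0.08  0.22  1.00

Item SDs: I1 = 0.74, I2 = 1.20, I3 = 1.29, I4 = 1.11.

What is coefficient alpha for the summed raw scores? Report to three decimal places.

Σσ²ᵢ = 0.74² + 1.20² + 1.29² + 1.11² = 4.8838
Covariances σ_ij = r_ij · s_i · s_j:
  σ(I1,I2) = 0.31 × 0.74 × 1.20 = 0.2753
  σ(I1,I3) = 0.11 × 0.74 × 1.29 = 0.1050
  σ(I1,I4) = 0.31 × 0.74 × 1.11 = 0.2546
  σ(I2,I3) = 0.19 × 1.20 × 1.29 = 0.2941
  σ(I2,I4) = 0.08 × 1.20 × 1.11 = 0.1066
  σ(I3,I4) = 0.22 × 1.29 × 1.11 = 0.3150
σ²_T = Σσ²ᵢ + 2·Σσ_ij = 4.8838 + 2 × 1.3506 = 7.5850
α = (4/3)·(1 − 4.8838/7.5850) = 0.475

α = 0.475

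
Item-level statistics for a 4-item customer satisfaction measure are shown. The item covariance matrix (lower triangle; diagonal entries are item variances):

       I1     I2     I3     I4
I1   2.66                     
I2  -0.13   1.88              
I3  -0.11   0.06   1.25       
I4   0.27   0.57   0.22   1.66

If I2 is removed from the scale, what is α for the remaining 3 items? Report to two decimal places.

α = 0.18

Remaining items: I1, I3, I4 (k = 3).
Σσᵢ² = 2.66 + 1.25 + 1.66 = 5.57
σ²_T = 5.57 + 2 × 0.38 = 6.33
α (item deleted) = (3/2)·(1 − 5.57/6.33) = 0.18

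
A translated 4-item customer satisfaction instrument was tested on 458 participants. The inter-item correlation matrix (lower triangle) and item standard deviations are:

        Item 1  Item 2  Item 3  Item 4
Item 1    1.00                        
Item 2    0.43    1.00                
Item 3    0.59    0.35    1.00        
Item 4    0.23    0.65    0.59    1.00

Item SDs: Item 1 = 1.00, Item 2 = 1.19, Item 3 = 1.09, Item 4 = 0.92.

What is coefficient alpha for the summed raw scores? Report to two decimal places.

α = 0.78

Σσ²ᵢ = 1.00² + 1.19² + 1.09² + 0.92² = 4.4506
Covariances σ_ij = r_ij · s_i · s_j:
  σ(Item 1,Item 2) = 0.43 × 1.00 × 1.19 = 0.5117
  σ(Item 1,Item 3) = 0.59 × 1.00 × 1.09 = 0.6431
  σ(Item 1,Item 4) = 0.23 × 1.00 × 0.92 = 0.2116
  σ(Item 2,Item 3) = 0.35 × 1.19 × 1.09 = 0.4540
  σ(Item 2,Item 4) = 0.65 × 1.19 × 0.92 = 0.7116
  σ(Item 3,Item 4) = 0.59 × 1.09 × 0.92 = 0.5917
σ²_T = Σσ²ᵢ + 2·Σσ_ij = 4.4506 + 2 × 3.1237 = 10.6980
α = (4/3)·(1 − 4.4506/10.6980) = 0.78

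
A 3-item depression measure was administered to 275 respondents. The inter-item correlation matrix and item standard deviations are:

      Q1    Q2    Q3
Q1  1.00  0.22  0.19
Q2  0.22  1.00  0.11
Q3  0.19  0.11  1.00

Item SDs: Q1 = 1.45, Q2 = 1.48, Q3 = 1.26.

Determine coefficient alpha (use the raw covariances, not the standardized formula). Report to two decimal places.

Σσ²ᵢ = 1.45² + 1.48² + 1.26² = 5.8805
Covariances σ_ij = r_ij · s_i · s_j:
  σ(Q1,Q2) = 0.22 × 1.45 × 1.48 = 0.4721
  σ(Q1,Q3) = 0.19 × 1.45 × 1.26 = 0.3471
  σ(Q2,Q3) = 0.11 × 1.48 × 1.26 = 0.2051
σ²_T = Σσ²ᵢ + 2·Σσ_ij = 5.8805 + 2 × 1.0243 = 7.9291
α = (3/2)·(1 − 5.8805/7.9291) = 0.39

coefficient alpha = 0.39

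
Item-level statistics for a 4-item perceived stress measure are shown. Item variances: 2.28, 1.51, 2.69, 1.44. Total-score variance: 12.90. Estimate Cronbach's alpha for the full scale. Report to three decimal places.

α = 0.515

ΣVar(i) = 2.28 + 1.51 + 2.69 + 1.44 = 7.92
α = (k/(k−1))·(1 − ΣVar(i)/σ²_T) = (4/3)·(1 − 7.92/12.90) = 0.515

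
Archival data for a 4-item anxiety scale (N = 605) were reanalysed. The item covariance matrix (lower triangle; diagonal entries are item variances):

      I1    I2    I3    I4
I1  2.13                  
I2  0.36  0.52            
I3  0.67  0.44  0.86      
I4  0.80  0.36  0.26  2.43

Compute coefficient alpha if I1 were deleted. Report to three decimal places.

Remaining items: I2, I3, I4 (k = 3).
Σσ²ᵢ = 0.52 + 0.86 + 2.43 = 3.81
total variance = 3.81 + 2 × 1.06 = 5.93
α (item deleted) = (3/2)·(1 − 3.81/5.93) = 0.536

coefficient alpha = 0.536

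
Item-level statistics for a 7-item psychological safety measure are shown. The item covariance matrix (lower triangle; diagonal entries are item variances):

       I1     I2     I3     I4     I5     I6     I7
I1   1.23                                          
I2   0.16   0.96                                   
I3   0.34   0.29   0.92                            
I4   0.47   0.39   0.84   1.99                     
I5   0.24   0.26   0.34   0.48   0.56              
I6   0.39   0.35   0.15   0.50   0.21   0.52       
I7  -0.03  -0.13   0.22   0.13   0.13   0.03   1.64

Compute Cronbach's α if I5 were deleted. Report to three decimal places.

Remaining items: I1, I2, I3, I4, I6, I7 (k = 6).
Σσᵢ² = 1.23 + 0.96 + 0.92 + 1.99 + 0.52 + 1.64 = 7.26
Var(T) = 7.26 + 2 × 4.10 = 15.46
α (item deleted) = (6/5)·(1 − 7.26/15.46) = 0.636

Cronbach's α = 0.636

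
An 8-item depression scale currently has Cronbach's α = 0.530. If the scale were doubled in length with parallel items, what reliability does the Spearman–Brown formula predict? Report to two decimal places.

Length factor m = 2
α' = m·α / (1 + (m−1)·α)
   = 2 × 0.530 / (1 + (2 − 1) × 0.530)
   = 1.0600 / 1.5300 = 0.69

predicted reliability = 0.69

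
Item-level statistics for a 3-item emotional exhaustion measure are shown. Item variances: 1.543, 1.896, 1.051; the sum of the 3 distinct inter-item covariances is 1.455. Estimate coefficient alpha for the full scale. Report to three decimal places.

coefficient alpha = 0.590

Σσ²ᵢ = 1.543 + 1.896 + 1.051 = 4.490
Sum of distinct covariances = 1.455
Var(T) = Σσ²ᵢ + 2·Σcov = 4.490 + 2 × 1.455 = 7.400
α = (3/2)·(1 − 4.490/7.400) = 0.590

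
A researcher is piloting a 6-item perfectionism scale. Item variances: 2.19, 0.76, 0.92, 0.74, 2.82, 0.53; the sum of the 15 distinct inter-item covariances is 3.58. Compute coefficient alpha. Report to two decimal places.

Σσᵢ² = 2.19 + 0.76 + 0.92 + 0.74 + 2.82 + 0.53 = 7.96
Sum of distinct covariances = 3.58
Var(T) = Σσᵢ² + 2·Σcov = 7.96 + 2 × 3.58 = 15.12
α = (6/5)·(1 − 7.96/15.12) = 0.57

α = 0.57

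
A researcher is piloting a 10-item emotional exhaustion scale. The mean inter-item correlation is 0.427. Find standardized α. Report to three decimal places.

Standardized α = k·r̄ / (1 + (k−1)·r̄) = 10 × 0.427 / (1 + 9 × 0.427)
  = 4.2700 / 4.8430 = 0.882

standardized α = 0.882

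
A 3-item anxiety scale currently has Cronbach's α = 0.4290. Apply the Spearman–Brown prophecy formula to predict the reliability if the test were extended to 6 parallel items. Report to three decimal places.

predicted reliability = 0.600

Length factor m = 6/3 = 2.0000
α' = m·α / (1 + (m−1)·α)
   = 6/3 × 0.4290 / (1 + (6/3 − 1) × 0.4290)
   = 0.8580 / 1.4290 = 0.600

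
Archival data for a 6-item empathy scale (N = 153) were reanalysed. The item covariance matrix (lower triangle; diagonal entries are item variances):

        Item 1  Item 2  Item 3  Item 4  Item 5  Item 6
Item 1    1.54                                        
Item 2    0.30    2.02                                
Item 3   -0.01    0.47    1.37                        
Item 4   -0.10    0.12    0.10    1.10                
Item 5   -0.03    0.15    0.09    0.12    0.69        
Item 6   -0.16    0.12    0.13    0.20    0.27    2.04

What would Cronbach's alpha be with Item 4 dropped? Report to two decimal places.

Cronbach's alpha = 0.32

Remaining items: Item 1, Item 2, Item 3, Item 5, Item 6 (k = 5).
Σσᵢ² = 1.54 + 2.02 + 1.37 + 0.69 + 2.04 = 7.66
total variance = 7.66 + 2 × 1.33 = 10.32
α (item deleted) = (5/4)·(1 − 7.66/10.32) = 0.32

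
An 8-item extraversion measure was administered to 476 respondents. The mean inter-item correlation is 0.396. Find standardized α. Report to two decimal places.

standardized α = 0.84

Standardized α = k·r̄ / (1 + (k−1)·r̄) = 8 × 0.396 / (1 + 7 × 0.396)
  = 3.1680 / 3.7720 = 0.84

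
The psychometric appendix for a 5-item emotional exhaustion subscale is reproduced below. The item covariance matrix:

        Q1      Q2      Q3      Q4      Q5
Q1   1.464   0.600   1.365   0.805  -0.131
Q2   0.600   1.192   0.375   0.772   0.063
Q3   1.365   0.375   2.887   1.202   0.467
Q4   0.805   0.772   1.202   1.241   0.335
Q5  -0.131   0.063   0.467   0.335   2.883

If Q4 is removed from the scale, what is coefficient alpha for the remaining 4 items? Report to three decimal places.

coefficient alpha = 0.525

Remaining items: Q1, Q2, Q3, Q5 (k = 4).
Σσᵢ² = 1.464 + 1.192 + 2.887 + 2.883 = 8.426
σ²_total = 8.426 + 2 × 2.739 = 13.904
α (item deleted) = (4/3)·(1 − 8.426/13.904) = 0.525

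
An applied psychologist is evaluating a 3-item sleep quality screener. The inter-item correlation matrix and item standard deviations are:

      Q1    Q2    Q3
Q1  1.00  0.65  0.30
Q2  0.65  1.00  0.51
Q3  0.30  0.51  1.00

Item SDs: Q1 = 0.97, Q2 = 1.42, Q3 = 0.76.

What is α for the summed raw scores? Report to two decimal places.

Σσ²ᵢ = 0.97² + 1.42² + 0.76² = 3.5349
Covariances σ_ij = r_ij · s_i · s_j:
  σ(Q1,Q2) = 0.65 × 0.97 × 1.42 = 0.8953
  σ(Q1,Q3) = 0.30 × 0.97 × 0.76 = 0.2212
  σ(Q2,Q3) = 0.51 × 1.42 × 0.76 = 0.5504
σ²_T = Σσ²ᵢ + 2·Σσ_ij = 3.5349 + 2 × 1.6669 = 6.8687
α = (3/2)·(1 − 3.5349/6.8687) = 0.73

α = 0.73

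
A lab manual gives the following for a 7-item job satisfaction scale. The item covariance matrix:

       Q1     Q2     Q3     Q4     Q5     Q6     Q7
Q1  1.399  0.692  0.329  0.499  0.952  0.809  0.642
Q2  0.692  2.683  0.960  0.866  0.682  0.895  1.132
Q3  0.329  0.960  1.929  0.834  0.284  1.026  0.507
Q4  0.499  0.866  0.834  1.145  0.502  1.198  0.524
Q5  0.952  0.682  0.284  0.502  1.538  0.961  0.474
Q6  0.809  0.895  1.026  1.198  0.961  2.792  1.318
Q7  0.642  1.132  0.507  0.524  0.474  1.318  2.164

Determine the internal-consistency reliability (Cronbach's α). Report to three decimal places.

sum of item variances = 1.399 + 2.683 + 1.929 + 1.145 + 1.538 + 2.792 + 2.164 = 13.650
Sum of off-diagonal covariances = 16.086
Var(T) = 13.650 + 2 × 16.086 = 45.822
α = (k/(k−1))·(1 − sum of item variances/Var(T)) = (7/6)·(1 − 13.650/45.822) = 0.819

Cronbach's α = 0.819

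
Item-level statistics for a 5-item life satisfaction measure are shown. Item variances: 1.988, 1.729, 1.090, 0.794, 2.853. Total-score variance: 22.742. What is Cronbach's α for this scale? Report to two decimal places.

sum of item variances = 1.988 + 1.729 + 1.090 + 0.794 + 2.853 = 8.454
α = (k/(k−1))·(1 − sum of item variances/σ²_total) = (5/4)·(1 − 8.454/22.742) = 0.79

α = 0.79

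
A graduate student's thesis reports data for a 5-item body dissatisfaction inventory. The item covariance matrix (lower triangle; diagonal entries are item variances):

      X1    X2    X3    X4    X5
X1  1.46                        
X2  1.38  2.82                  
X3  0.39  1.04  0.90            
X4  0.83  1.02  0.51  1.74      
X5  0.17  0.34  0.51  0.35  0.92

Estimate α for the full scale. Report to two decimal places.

ΣVar(i) = 1.46 + 2.82 + 0.90 + 1.74 + 0.92 = 7.84
Sum of off-diagonal covariances = 6.54
σ²_total = 7.84 + 2 × 6.54 = 20.92
α = (k/(k−1))·(1 − ΣVar(i)/σ²_total) = (5/4)·(1 − 7.84/20.92) = 0.78

α = 0.78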